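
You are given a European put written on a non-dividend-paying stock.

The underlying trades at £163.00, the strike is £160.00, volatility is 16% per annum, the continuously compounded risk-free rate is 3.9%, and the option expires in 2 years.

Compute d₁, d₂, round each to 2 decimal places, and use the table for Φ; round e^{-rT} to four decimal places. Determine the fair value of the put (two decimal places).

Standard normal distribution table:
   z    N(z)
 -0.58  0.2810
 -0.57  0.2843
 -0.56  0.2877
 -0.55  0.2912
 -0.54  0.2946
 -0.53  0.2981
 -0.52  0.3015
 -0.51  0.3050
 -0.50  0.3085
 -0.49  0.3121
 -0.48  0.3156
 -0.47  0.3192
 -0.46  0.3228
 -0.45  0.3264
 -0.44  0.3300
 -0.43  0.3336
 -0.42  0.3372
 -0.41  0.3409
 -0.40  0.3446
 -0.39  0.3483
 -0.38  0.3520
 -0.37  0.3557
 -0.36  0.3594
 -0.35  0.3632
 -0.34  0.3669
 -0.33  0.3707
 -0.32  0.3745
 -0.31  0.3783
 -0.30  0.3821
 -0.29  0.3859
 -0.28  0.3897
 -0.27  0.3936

σ√T = 0.16 × 1.4142 = 0.2263
d₁ = [ln(163/160) + (0.039 + 0.16²/2)·2] / 0.2263 = [0.0186 + 0.1036] / 0.2263 = 0.5399 → 0.54
d₂ = d₁ − σ√T = 0.5399 − 0.2263 = 0.3137 → 0.31
exp(−rT) = exp(−0.039·2) = 0.9250
P = 160·0.9250·N(-0.31) − 163·N(-0.54) = 160·0.9250·0.3783 − 163·0.2946 = 55.9884 − 48.0198 = 7.9686

£7.97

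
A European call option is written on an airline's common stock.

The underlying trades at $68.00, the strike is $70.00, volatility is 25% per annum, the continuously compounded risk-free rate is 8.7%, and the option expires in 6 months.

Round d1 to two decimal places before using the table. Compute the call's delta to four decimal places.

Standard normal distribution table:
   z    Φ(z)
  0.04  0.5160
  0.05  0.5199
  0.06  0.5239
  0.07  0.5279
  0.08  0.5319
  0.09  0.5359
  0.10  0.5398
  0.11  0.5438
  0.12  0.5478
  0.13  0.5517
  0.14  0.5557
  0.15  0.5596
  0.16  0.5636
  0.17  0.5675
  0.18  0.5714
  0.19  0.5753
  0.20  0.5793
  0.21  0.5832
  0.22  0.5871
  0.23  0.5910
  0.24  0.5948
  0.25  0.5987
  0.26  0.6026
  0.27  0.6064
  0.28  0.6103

T = 0.5;  σ√T = 0.1768
ln(S/K) + (r + σ²/2)T = ln(68/70) + (0.087 + 0.25²/2)·0.5 = -0.0290 + 0.0591 = 0.0301
d₁ = 0.0301 / 0.1768 = 0.1705 ≈ 0.17
N(d₁) = N(0.17) = 0.5675
Δ_call = N(d₁) = 0.5675

0.5675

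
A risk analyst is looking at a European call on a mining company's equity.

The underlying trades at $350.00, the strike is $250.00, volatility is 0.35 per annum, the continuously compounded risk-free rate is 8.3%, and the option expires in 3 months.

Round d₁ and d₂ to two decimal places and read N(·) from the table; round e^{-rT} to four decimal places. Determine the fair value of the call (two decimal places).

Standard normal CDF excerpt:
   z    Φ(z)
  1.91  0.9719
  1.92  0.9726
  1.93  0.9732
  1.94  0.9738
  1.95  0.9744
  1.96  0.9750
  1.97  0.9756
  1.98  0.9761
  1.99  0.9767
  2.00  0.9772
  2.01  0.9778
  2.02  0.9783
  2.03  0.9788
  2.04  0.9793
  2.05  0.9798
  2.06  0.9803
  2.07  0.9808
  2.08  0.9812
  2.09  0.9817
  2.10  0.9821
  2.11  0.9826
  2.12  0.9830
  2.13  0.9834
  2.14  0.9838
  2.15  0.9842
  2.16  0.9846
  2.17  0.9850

σ√T = 0.35·√0.25 = 0.1750
d₁ = [ln(350/250) + (0.083 + ½·0.35²)·0.25] / (σ√T) = (0.3365 + 0.0361) / 0.1750 = 2.1288 ≈ 2.13
d₂ = 2.1288 − 0.1750 = 1.9538 ≈ 1.95
exp(−rT) = exp(−0.083·0.25) = 0.9795
N(d₁) = N(2.13) = 0.9834;  N(d₂) = N(1.95) = 0.9744
C = 350·0.9834 − 250·0.9795·0.9744 = 344.1900 − 238.6062 = 105.5838

$105.58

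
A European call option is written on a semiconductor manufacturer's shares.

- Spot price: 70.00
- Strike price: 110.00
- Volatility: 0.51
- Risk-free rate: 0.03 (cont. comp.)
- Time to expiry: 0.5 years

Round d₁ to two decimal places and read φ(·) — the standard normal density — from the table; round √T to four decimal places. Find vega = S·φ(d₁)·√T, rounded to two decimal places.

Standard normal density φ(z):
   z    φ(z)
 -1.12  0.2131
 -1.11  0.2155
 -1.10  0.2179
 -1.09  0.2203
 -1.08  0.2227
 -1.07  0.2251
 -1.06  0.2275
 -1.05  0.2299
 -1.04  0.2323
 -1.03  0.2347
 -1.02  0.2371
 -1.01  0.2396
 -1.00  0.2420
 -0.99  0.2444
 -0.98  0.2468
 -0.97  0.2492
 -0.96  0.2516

T = 0.5;  σ√T = 0.3606
d₁ = [ln(70/110) + (0.03 + 0.51²/2)·0.5] / 0.3606 = [-0.4520 + 0.0800] / 0.3606 = -1.0314 ≈ -1.03
√T = √0.5 = 0.7071
φ(d₁) = φ(-1.03) = 0.2347
vega = S·φ(d₁)·√T = 70·0.2347·0.7071 = 11.6169

11.62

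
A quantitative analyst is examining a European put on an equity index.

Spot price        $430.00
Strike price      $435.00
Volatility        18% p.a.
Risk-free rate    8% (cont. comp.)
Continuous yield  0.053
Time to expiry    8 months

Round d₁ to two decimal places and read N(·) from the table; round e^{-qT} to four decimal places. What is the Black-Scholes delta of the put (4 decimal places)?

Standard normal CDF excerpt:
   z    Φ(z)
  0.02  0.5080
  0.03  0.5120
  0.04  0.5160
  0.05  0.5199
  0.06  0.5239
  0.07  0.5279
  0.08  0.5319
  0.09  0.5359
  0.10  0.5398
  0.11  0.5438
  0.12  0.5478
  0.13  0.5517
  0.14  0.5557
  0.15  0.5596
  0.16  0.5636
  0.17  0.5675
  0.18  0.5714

-0.4365

T = 0.6667;  σ√T = 0.1470
ln(S/K) + (r − q + σ²/2)T = ln(430/435) + (0.08 − 0.053 + 0.18²/2)·0.6667 = -0.0116 + 0.0288 = 0.0172
d₁ = 0.0172 / 0.1470 = 0.1173 which rounds to 0.12
N(d₁) = N(0.12) = 0.5478
Δ_put = e^(−qT)·(N(d₁) − 1) = 0.9653·(0.5478 − 1) = -0.4365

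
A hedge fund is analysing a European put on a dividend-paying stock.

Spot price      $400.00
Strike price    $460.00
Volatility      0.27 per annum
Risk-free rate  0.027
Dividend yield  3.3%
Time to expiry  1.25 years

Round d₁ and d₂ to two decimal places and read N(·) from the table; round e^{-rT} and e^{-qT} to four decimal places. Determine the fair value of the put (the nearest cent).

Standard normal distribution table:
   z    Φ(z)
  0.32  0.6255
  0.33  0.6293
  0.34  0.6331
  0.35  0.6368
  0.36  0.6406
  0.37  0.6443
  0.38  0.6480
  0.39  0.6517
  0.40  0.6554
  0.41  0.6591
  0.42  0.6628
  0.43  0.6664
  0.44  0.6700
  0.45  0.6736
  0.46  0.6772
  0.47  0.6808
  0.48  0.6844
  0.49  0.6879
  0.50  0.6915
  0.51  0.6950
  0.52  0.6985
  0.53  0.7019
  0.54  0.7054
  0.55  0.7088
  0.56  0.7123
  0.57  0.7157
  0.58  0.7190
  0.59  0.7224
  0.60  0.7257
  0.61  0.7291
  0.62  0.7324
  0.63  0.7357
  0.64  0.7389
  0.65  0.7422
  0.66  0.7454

σ√T = 0.27 × 1.1180 = 0.3019
ln(S/K) + (r − q + σ²/2)T = ln(400/460) + (0.027 − 0.033 + 0.27²/2)·1.25 = -0.1398 + 0.0381 = -0.1017
d₁ = -0.1017 / 0.3019 = -0.3369 → -0.34
d₂ = d₁ − σ√T = -0.3369 − 0.3019 = -0.6388 → -0.64
e^(−qT) = e^(−0.033·1.25) = 0.9596;  e^(−rT) = e^(−0.027·1.25) = 0.9668
N(−d₂) = N(0.64) = 0.7389;  N(−d₁) = N(0.34) = 0.6331
P = 460·0.9668·0.7389 − 400·0.9596·0.6331 = 328.6095 − 243.0091 = 85.6004

$85.60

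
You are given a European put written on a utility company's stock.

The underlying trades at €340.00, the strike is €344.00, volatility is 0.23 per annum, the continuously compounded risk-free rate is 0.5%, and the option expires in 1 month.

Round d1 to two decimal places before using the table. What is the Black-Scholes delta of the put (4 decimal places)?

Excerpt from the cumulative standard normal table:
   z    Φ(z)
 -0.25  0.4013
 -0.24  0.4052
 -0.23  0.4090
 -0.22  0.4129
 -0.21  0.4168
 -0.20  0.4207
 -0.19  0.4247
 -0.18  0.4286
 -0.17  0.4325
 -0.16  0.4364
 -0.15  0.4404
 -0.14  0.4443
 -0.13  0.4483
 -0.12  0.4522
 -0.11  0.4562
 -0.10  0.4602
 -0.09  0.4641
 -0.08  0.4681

-0.5557

σ√T = 0.23 × 0.2887 = 0.0664
ln(S/K) + (r + σ²/2)T = ln(340/344) + (0.005 + 0.23²/2)·0.08333 = -0.0117 + 0.0026 = -0.0091
d₁ = -0.0091 / 0.0664 = -0.1367 → -0.14
N(d₁) = N(-0.14) = 0.4443
Δ_put = N(d₁) − 1 = 0.4443 − 1 = -0.5557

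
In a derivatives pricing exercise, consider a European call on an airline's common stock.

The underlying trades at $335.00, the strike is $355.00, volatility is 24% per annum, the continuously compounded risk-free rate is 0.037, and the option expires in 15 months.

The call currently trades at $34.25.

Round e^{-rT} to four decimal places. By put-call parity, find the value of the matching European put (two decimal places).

e^(−rT) = e^(−0.037·1.25) = 0.9548
Put-call parity: C − P = S − K·e^(−rT) = 335 − 355·0.9548 = 335 − 338.9540 = -3.9540
P = C − (C − P) = 34.25 − (-3.9540) = 38.2040

$38.20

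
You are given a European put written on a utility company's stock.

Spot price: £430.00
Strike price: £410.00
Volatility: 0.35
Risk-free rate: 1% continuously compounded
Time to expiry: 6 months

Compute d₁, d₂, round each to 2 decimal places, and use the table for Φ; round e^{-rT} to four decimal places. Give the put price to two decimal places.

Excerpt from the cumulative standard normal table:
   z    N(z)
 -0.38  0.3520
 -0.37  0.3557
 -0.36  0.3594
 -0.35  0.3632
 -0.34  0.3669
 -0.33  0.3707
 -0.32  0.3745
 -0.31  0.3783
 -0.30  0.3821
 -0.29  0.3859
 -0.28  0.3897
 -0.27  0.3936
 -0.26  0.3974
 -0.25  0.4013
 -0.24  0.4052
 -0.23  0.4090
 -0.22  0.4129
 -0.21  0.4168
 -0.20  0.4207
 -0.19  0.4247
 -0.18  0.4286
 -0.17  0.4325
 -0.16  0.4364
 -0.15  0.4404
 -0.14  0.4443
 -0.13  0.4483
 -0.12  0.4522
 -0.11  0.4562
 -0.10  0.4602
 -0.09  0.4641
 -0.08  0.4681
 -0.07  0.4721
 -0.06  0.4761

£31.56

σ√T = 0.35 × 0.7071 = 0.2475
d₁ = [ln(430/410) + (0.01 + 0.35²/2)·0.5] / 0.2475 = [0.0476 + 0.0356] / 0.2475 = 0.3364 → 0.34
d₂ = d₁ − σ√T = 0.3364 − 0.2475 = 0.0889 → 0.09
exp(−rT) = exp(−0.01·0.5) = 0.9950
P = 410·0.9950·N(-0.09) − 430·N(-0.34) = 410·0.9950·0.4641 − 430·0.3669 = 189.3296 − 157.7670 = 31.5626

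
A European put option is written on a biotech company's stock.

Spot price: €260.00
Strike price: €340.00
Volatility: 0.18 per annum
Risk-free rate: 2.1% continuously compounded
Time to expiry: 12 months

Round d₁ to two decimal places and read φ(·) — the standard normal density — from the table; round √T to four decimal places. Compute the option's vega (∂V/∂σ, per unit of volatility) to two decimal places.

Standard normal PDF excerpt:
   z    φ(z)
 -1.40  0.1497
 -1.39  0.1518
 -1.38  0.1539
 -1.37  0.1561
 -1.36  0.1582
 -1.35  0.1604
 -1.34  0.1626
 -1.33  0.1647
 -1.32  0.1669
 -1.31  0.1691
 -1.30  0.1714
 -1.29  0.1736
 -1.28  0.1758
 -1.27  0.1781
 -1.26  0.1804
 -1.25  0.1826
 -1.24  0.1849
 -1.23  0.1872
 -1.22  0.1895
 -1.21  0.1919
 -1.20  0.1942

σ√T = 0.18 × 1.0000 = 0.1800
ln(S/K) + (r + σ²/2)T = ln(260/340) + (0.021 + 0.18²/2)·1 = -0.2683 + 0.0372 = -0.2311
d₁ = -0.2311 / 0.1800 = -1.2837 which rounds to -1.28
√T = √1 = 1.0000
φ(d₁) = φ(-1.28) = 0.1758
vega = S·φ(d₁)·√T = 260·0.1758·1.0000 = 45.7080

45.71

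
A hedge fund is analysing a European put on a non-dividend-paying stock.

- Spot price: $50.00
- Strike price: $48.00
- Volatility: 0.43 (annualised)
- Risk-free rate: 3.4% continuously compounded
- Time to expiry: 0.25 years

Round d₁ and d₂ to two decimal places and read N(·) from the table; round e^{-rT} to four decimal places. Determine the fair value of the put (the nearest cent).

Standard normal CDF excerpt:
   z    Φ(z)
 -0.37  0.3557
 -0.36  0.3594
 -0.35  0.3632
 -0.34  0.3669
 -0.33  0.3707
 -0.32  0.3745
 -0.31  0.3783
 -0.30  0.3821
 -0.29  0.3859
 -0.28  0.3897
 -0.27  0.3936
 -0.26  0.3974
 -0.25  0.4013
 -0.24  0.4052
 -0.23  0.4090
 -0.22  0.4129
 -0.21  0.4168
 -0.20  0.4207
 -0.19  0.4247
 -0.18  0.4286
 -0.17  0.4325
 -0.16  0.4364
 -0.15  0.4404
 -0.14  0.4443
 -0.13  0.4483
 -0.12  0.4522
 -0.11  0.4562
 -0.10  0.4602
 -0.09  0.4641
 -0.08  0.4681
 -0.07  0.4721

σ√T = 0.43 × 0.5000 = 0.2150
d₁ = [ln(50/48) + (0.034 + 0.43²/2)·0.25] / 0.2150 = [0.0408 + 0.0316] / 0.2150 = 0.3369 ≈ 0.34
d₂ = d₁ − σ√T = 0.3369 − 0.2150 = 0.1219 ≈ 0.12
exp(−rT) = exp(−0.034·0.25) = 0.9915
P = 48·0.9915·N(-0.12) − 50·N(-0.34) = 48·0.9915·0.4522 − 50·0.3669 = 21.5211 − 18.3450 = 3.1761

$3.18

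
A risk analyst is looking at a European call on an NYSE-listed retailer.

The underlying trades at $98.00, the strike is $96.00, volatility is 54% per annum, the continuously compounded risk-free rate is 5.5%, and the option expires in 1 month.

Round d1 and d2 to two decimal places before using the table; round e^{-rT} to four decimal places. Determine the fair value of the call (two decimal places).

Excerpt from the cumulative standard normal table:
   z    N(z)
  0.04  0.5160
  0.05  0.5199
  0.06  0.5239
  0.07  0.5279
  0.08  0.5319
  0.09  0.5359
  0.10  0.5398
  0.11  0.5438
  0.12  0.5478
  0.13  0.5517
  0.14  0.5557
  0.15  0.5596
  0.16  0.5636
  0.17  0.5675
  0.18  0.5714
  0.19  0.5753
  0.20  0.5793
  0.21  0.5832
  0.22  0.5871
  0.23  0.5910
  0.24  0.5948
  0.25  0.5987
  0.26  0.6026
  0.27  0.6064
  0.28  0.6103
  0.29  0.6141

T = 0.08333;  σ√T = 0.1559
ln(S/K) + (r + σ²/2)T = ln(98/96) + (0.055 + 0.54²/2)·0.08333 = 0.0206 + 0.0167 = 0.0374
d₁ = 0.0374 / 0.1559 = 0.2396 → 0.24
d₂ = d₁ − σ√T = 0.2396 − 0.1559 = 0.0837 → 0.08
e^(−rT) = e^(−0.055·0.08333) = 0.9954
N(d₁) = N(0.24) = 0.5948;  N(d₂) = N(0.08) = 0.5319
C = 98·0.5948 − 96·0.9954·0.5319 = 58.2904 − 50.8275 = 7.4629

$7.46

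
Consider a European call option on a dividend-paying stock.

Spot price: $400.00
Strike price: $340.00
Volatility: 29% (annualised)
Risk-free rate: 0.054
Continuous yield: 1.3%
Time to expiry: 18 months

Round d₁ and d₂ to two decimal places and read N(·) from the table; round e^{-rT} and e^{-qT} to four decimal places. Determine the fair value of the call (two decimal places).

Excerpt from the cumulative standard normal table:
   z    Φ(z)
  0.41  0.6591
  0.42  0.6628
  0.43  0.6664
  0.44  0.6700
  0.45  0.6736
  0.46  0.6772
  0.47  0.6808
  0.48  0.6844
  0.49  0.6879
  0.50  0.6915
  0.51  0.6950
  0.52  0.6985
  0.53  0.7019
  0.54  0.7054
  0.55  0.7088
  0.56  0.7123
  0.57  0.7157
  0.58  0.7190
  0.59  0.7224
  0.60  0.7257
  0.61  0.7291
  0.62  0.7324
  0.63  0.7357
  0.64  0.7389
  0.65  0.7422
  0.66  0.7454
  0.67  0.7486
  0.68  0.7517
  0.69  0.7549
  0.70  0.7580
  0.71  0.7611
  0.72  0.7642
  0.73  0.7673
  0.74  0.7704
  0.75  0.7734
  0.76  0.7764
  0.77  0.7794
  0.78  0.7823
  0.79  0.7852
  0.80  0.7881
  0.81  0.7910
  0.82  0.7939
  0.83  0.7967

T = 1.5;  σ√T = 0.3552
d₁ = [ln(400/340) + (0.054 − 0.013 + 0.29²/2)·1.5] / 0.3552 = [0.1625 + 0.1246] / 0.3552 = 0.8083 ≈ 0.81
d₂ = d₁ − σ√T = 0.8083 − 0.3552 = 0.4531 ≈ 0.45
exp(−qT) = exp(−0.013·1.5) = 0.9807;  exp(−rT) = exp(−0.054·1.5) = 0.9222
N(d₁) = N(0.81) = 0.7910;  N(d₂) = N(0.45) = 0.6736
C = 400·0.9807·0.7910 − 340·0.9222·0.6736 = 310.2935 − 211.2059 = 99.0875

$99.09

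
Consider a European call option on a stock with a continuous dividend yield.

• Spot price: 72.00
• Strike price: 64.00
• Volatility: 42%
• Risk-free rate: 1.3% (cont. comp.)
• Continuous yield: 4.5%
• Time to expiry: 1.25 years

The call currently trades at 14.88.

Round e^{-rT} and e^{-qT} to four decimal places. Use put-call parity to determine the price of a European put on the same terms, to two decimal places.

9.79

exp(−qT) = exp(−0.045·1.25) = 0.9453;  exp(−rT) = exp(−0.013·1.25) = 0.9839
Put-call parity: C − P = S·e^(−qT) − K·e^(−rT) = 72·0.9453 − 64·0.9839 = 68.0616 − 62.9696 = 5.0920
P = C − (C − P) = 14.88 − (5.0920) = 9.7880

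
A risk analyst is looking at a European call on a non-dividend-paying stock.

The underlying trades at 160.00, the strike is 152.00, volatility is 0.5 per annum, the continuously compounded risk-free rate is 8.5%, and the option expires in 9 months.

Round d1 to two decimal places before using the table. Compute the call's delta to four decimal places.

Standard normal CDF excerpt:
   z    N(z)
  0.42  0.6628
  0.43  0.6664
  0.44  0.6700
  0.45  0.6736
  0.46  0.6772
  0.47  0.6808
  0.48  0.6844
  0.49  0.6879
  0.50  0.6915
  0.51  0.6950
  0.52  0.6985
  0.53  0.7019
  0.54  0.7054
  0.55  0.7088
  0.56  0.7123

σ√T = 0.5 × 0.8660 = 0.4330
ln(S/K) + (r + σ²/2)T = ln(160/152) + (0.085 + 0.5²/2)·0.75 = 0.0513 + 0.1575 = 0.2088
d₁ = 0.2088 / 0.4330 = 0.4822 → 0.48
N(d₁) = N(0.48) = 0.6844
Δ_call = N(d₁) = 0.6844

0.6844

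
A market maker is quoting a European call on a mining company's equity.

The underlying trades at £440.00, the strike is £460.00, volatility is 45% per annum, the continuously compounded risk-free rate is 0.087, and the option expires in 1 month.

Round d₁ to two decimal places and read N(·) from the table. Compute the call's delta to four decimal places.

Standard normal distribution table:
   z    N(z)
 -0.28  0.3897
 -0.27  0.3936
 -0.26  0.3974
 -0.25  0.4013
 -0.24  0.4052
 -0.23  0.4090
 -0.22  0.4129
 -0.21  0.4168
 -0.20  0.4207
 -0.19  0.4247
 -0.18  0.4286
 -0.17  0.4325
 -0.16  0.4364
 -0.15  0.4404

0.4129

σ√T = 0.45 × 0.2887 = 0.1299
ln(S/K) + (r + σ²/2)T = ln(440/460) + (0.087 + 0.45²/2)·0.08333 = -0.0445 + 0.0157 = -0.0288
d₁ = -0.0288 / 0.1299 = -0.2214 ⇒ -0.22
N(d₁) = N(-0.22) = 0.4129
Δ_call = N(d₁) = 0.4129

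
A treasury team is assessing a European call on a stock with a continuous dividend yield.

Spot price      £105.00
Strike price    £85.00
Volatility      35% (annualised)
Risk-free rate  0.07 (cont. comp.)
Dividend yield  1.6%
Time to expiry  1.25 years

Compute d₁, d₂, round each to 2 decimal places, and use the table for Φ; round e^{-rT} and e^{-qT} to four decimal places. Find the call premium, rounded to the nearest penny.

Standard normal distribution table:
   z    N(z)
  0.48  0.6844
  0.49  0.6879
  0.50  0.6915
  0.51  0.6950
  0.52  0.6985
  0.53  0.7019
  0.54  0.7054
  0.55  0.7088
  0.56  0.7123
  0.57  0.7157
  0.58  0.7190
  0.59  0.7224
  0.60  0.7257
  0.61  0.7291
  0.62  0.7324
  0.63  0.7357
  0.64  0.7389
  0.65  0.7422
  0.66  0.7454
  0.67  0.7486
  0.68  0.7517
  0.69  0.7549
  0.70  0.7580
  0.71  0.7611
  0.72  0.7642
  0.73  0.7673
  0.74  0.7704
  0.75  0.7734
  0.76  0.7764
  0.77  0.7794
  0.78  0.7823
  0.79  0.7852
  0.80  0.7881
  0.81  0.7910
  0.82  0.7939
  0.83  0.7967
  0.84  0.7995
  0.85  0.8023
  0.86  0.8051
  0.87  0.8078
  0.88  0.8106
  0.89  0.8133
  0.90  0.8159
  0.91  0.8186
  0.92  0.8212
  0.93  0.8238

£29.85

σ√T = 0.35 × 1.1180 = 0.3913
d₁ = [ln(105/85) + (0.07 − 0.016 + 0.35²/2)·1.25] / 0.3913 = [0.2113 + 0.1441] / 0.3913 = 0.9082 → 0.91
d₂ = d₁ − σ√T = 0.9082 − 0.3913 = 0.5168 → 0.52
e^(−qT) = e^(−0.016·1.25) = 0.9802;  e^(−rT) = e^(−0.07·1.25) = 0.9162
N(d₁) = N(0.91) = 0.8186;  N(d₂) = N(0.52) = 0.6985
C = 105·0.9802·0.8186 − 85·0.9162·0.6985 = 84.2511 − 54.3971 = 29.8540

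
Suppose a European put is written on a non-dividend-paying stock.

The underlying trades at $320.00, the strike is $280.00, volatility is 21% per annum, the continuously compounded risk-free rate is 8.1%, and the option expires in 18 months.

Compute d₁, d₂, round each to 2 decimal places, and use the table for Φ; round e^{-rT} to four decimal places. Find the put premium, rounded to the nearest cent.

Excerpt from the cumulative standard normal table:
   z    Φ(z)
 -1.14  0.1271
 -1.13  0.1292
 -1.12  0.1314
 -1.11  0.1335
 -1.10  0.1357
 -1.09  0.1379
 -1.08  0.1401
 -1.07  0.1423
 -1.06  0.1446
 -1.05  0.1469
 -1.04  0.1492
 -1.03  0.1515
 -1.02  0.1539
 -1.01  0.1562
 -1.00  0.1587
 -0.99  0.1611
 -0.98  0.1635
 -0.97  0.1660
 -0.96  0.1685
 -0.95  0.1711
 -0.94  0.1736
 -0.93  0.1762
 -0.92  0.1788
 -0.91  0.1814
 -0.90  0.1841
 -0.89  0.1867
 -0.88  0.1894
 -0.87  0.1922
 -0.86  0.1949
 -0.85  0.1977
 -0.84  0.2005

T = 1.5;  σ√T = 0.2572
ln(S/K) + (r + σ²/2)T = ln(320/280) + (0.081 + 0.21²/2)·1.5 = 0.1335 + 0.1546 = 0.2881
d₁ = 0.2881 / 0.2572 = 1.1202 which rounds to 1.12
d₂ = d₁ − σ√T = 1.1202 − 0.2572 = 0.8630 which rounds to 0.86
exp(−rT) = exp(−0.081·1.5) = 0.8856
N(−d₂) = N(-0.86) = 0.1949;  N(−d₁) = N(-1.12) = 0.1314
P = 280·0.8856·0.1949 − 320·0.1314 = 48.3290 − 42.0480 = 6.2810

$6.28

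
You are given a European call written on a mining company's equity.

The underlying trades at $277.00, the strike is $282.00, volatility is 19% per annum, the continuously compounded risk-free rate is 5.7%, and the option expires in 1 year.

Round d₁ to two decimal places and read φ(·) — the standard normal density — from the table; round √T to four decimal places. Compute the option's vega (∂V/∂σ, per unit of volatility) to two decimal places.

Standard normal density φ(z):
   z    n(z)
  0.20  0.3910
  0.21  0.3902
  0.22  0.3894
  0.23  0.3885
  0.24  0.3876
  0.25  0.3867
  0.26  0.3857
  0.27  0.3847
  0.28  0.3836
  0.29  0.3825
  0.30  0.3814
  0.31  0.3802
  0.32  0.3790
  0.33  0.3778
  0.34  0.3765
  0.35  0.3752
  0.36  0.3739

105.65

σ√T = 0.19·√1 = 0.1900
d₁ = [ln(277/282) + (0.057 + 0.19²/2)·1] / 0.1900 = [-0.0179 + 0.0751] / 0.1900 = 0.3008 which rounds to 0.30
√T = √1 = 1.0000
φ(d₁) = φ(0.30) = 0.3814
vega = S·φ(d₁)·√T = 277·0.3814·1.0000 = 105.6478
(Vega is the same for a European call and put with the same parameters.)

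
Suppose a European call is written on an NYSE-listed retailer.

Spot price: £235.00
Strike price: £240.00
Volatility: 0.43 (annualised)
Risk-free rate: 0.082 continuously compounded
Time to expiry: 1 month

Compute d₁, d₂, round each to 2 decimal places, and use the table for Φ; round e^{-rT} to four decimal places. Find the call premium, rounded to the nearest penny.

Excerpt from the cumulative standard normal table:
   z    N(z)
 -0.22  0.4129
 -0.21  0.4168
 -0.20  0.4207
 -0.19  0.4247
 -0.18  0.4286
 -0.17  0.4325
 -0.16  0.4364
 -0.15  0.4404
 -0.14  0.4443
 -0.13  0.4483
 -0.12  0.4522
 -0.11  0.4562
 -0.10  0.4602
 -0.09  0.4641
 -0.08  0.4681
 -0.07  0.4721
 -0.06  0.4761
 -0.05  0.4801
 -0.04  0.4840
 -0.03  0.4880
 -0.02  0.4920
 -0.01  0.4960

£10.66

σ√T = 0.43·√0.08333 = 0.1241
d₁ = [ln(235/240) + (0.082 + 0.43²/2)·0.08333] / 0.1241 = [-0.0211 + 0.0145] / 0.1241 = -0.0525 → -0.05
d₂ = d₁ − σ√T = -0.0525 − 0.1241 = -0.1766 → -0.18
exp(−rT) = exp(−0.082·0.08333) = 0.9932
C = 235·N(-0.05) − 240·0.9932·N(-0.18) = 235·0.4801 − 240·0.9932·0.4286 = 112.8235 − 102.1645 = 10.6590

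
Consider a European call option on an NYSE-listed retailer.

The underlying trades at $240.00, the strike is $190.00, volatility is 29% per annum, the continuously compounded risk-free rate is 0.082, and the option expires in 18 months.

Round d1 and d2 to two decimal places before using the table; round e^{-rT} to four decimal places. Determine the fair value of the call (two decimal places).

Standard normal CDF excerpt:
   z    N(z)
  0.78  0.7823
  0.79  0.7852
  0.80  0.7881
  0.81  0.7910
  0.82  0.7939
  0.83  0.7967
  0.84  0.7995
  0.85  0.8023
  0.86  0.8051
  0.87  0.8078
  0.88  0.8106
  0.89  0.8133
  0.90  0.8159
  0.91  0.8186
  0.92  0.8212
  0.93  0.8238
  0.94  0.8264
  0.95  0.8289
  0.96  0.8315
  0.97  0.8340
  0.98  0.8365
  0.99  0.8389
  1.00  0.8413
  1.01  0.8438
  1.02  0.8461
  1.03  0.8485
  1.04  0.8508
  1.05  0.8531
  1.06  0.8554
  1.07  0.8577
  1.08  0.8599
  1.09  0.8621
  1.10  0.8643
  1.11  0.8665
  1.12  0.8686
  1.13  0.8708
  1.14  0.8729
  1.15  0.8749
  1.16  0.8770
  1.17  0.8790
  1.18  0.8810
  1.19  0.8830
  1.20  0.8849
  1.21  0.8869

$77.58

σ√T = 0.29·√1.5 = 0.3552
d₁ = [ln(240/190) + (0.082 + 0.29²/2)·1.5] / 0.3552 = [0.2336 + 0.1861] / 0.3552 = 1.1816 ⇒ 1.18
d₂ = d₁ − σ√T = 1.1816 − 0.3552 = 0.8265 ⇒ 0.83
exp(−rT) = exp(−0.082·1.5) = 0.8843
N(d₁) = N(1.18) = 0.8810;  N(d₂) = N(0.83) = 0.7967
C = 240·0.8810 − 190·0.8843·0.7967 = 211.4400 − 133.8591 = 77.5809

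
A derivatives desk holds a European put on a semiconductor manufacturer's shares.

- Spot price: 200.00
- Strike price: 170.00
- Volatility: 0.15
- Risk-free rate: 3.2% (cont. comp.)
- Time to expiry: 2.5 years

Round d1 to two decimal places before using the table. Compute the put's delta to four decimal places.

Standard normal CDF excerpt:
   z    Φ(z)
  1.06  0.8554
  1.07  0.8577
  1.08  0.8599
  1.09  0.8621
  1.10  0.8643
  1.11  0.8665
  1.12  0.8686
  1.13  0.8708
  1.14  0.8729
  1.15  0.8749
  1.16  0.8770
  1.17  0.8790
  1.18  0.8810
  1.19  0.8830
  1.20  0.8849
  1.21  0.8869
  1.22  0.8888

-0.1271

σ√T = 0.15 × 1.5811 = 0.2372
d₁ = [ln(200/170) + (0.032 + 0.15²/2)·2.5] / 0.2372 = [0.1625 + 0.1081] / 0.2372 = 1.1411 ⇒ 1.14
N(d₁) = N(1.14) = 0.8729
Δ_put = N(d₁) − 1 = 0.8729 − 1 = -0.1271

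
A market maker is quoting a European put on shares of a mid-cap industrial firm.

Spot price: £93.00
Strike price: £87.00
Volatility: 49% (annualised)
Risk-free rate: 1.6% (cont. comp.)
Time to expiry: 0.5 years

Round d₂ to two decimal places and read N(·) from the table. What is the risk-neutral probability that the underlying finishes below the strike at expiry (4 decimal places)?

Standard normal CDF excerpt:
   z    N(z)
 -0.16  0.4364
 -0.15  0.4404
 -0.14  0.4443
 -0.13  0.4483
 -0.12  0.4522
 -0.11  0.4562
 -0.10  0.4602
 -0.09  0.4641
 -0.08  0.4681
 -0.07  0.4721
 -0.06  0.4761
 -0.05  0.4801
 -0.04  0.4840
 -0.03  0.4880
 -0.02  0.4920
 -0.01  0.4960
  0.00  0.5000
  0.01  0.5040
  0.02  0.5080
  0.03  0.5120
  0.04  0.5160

0.4840

T = 0.5;  σ√T = 0.3465
d₁ = [ln(93/87) + (0.016 + 0.49²/2)·0.5] / 0.3465 = [0.0667 + 0.0680] / 0.3465 = 0.3888 which rounds to 0.39
d₂ = d₁ − σ√T = 0.3888 − 0.3465 = 0.0423 which rounds to 0.04
Risk-neutral Pr[S_T < K] = N(−d₂) = N(-0.04) = 0.4840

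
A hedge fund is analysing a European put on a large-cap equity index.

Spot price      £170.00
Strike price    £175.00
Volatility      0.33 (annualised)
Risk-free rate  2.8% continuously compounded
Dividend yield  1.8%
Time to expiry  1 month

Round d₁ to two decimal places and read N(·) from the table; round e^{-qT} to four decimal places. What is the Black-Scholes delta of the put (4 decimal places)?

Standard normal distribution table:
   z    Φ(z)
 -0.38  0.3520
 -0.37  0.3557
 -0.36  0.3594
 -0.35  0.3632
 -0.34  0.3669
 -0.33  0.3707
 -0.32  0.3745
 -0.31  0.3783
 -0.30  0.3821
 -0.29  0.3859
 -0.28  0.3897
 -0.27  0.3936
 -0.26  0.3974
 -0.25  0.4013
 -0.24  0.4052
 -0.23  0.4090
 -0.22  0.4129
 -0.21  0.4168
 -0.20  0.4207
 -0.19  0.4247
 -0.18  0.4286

σ√T = 0.33 × 0.2887 = 0.0953
d₁ = [ln(170/175) + (0.028 − 0.018 + ½·0.33²)·0.08333] / (σ√T) = (-0.0290 + 0.0054) / 0.0953 = -0.2479 ≈ -0.25
N(d₁) = N(-0.25) = 0.4013
Δ_put = exp(−qT)·(N(d₁) − 1) = 0.9985·(0.4013 − 1) = -0.5978

-0.5978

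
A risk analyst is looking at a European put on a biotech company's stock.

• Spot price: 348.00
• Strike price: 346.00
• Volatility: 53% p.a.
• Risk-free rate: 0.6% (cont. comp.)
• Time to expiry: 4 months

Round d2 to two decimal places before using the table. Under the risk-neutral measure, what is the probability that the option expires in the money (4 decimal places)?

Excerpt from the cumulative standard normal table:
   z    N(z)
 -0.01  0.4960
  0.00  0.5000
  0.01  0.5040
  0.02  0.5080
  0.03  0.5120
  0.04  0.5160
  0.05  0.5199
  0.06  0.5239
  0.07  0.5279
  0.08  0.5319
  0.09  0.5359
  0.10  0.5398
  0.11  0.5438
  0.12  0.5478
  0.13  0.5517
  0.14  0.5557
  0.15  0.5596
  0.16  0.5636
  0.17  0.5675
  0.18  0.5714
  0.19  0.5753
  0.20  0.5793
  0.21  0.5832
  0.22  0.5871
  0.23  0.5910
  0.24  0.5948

σ√T = 0.53 × 0.5774 = 0.3060
d₁ = [ln(348/346) + (0.006 + ½·0.53²)·0.3333] / (σ√T) = (0.0058 + 0.0488) / 0.3060 = 0.1784 which rounds to 0.18
d₂ = 0.1784 − 0.3060 = -0.1276 which rounds to -0.13
Risk-neutral Pr[S_T < K] = N(−d₂) = N(0.13) = 0.5517

0.5517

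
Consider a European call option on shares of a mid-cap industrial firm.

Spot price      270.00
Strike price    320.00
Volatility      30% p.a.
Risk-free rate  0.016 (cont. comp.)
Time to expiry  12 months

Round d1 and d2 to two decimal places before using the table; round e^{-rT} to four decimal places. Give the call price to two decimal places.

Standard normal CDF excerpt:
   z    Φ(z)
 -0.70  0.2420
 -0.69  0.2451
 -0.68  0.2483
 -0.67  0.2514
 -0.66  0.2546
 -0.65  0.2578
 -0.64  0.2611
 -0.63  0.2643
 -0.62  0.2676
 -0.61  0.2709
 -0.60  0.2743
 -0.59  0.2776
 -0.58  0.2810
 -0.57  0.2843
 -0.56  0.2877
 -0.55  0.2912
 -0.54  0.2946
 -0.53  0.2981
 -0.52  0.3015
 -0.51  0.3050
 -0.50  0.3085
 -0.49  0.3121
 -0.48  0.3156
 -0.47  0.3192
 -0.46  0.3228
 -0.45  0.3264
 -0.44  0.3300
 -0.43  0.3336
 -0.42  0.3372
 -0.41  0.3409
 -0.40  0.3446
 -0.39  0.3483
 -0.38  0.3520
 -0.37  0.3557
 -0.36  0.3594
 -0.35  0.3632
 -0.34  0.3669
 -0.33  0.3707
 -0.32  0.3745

T = 1;  σ√T = 0.3000
d₁ = [ln(270/320) + (0.016 + 0.3²/2)·1] / 0.3000 = [-0.1699 + 0.0610] / 0.3000 = -0.3630 which rounds to -0.36
d₂ = d₁ − σ√T = -0.3630 − 0.3000 = -0.6630 which rounds to -0.66
exp(−rT) = exp(−0.016·1) = 0.9841
C = 270·N(-0.36) − 320·0.9841·N(-0.66) = 270·0.3594 − 320·0.9841·0.2546 = 97.0380 − 80.1766 = 16.8614

16.86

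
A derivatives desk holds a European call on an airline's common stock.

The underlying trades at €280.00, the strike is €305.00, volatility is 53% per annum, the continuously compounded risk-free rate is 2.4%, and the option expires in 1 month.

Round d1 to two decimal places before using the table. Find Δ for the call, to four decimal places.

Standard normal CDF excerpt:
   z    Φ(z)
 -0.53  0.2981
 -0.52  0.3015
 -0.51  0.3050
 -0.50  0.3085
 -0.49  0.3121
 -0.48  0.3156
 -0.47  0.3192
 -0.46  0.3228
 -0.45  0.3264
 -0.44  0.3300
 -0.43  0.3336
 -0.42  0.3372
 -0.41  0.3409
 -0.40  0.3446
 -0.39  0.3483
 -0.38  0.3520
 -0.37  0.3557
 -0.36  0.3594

σ√T = 0.53·√0.08333 = 0.1530
ln(S/K) + (r + σ²/2)T = ln(280/305) + (0.024 + 0.53²/2)·0.08333 = -0.0855 + 0.0137 = -0.0718
d₁ = -0.0718 / 0.1530 = -0.4694 ⇒ -0.47
N(d₁) = N(-0.47) = 0.3192
Δ_call = N(d₁) = 0.3192

0.3192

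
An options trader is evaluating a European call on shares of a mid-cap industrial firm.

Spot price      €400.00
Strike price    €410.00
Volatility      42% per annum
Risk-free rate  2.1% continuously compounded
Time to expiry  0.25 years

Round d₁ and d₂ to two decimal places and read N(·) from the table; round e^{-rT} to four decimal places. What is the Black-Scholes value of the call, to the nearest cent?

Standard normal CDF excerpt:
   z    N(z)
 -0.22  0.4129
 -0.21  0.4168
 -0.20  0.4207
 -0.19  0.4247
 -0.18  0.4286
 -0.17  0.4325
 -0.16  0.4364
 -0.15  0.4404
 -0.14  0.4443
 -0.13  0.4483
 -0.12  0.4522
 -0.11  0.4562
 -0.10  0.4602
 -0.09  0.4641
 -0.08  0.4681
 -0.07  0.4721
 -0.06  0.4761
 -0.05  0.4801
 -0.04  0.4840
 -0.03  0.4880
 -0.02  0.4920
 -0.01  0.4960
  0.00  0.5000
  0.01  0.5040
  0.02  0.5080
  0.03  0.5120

σ√T = 0.42 × 0.5000 = 0.2100
d₁ = [ln(400/410) + (0.021 + 0.42²/2)·0.25] / 0.2100 = [-0.0247 + 0.0273] / 0.2100 = 0.0124 which rounds to 0.01
d₂ = d₁ − σ√T = 0.0124 − 0.2100 = -0.1976 which rounds to -0.20
e^(−rT) = e^(−0.021·0.25) = 0.9948
N(d₁) = N(0.01) = 0.5040;  N(d₂) = N(-0.20) = 0.4207
C = 400·0.5040 − 410·0.9948·0.4207 = 201.6000 − 171.5901 = 30.0099

€30.01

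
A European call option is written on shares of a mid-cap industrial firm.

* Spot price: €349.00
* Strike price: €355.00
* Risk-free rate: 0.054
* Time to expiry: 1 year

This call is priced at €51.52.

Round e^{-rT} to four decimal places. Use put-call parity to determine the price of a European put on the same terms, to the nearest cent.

e^(−rT) = e^(−0.054·1) = 0.9474
Put-call parity: C − P = S − K·e^(−rT) = 349 − 355·0.9474 = 349 − 336.3270 = 12.6730
P = C − (C − P) = 51.52 − (12.6730) = 38.8470

€38.85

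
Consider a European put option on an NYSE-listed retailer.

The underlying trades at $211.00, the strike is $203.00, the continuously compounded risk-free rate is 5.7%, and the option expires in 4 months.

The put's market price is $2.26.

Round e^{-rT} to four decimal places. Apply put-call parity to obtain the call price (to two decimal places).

e^(−rT) = e^(−0.057·0.3333) = 0.9812
Put-call parity: C − P = S − K·e^(−rT) = 211 − 203·0.9812 = 211 − 199.1836 = 11.8164
C = P + (C − P) = 2.26 + (11.8164) = 14.0764

$14.08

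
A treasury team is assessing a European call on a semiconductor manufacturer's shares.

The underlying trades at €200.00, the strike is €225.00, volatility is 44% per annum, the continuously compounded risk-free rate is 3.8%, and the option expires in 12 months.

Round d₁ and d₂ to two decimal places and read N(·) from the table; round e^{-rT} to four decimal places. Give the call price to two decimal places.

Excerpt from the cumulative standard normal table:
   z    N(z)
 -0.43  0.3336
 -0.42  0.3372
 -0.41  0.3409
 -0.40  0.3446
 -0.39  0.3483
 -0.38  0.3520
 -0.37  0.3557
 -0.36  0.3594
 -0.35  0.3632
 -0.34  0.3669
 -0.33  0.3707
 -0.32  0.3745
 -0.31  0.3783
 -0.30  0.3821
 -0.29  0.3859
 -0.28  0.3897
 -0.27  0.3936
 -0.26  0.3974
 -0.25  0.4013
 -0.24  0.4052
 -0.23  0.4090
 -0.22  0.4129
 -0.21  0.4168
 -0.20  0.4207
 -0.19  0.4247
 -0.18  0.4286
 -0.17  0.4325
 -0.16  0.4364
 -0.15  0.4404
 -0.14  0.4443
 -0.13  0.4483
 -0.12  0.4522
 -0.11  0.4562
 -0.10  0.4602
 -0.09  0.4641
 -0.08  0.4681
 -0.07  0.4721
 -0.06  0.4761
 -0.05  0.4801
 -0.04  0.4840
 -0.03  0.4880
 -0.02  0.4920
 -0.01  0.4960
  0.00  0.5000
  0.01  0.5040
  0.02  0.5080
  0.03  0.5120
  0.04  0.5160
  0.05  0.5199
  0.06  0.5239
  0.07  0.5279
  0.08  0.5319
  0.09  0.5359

σ√T = 0.44·√1 = 0.4400
d₁ = [ln(200/225) + (0.038 + 0.44²/2)·1] / 0.4400 = [-0.1178 + 0.1348] / 0.4400 = 0.0387 → 0.04
d₂ = d₁ − σ√T = 0.0387 − 0.4400 = -0.4013 → -0.40
exp(−rT) = exp(−0.038·1) = 0.9627
C = 200·N(0.04) − 225·0.9627·N(-0.40) = 200·0.5160 − 225·0.9627·0.3446 = 103.2000 − 74.6429 = 28.5571

€28.56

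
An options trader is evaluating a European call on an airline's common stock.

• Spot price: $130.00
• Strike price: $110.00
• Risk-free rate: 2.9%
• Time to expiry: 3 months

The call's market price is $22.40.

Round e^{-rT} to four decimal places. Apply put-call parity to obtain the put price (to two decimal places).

e^(−rT) = e^(−0.029·0.25) = 0.9928
Put-call parity: C − P = S − K·e^(−rT) = 130 − 110·0.9928 = 130 − 109.2080 = 20.7920
P = C − (C − P) = 22.40 − (20.7920) = 1.6080

$1.61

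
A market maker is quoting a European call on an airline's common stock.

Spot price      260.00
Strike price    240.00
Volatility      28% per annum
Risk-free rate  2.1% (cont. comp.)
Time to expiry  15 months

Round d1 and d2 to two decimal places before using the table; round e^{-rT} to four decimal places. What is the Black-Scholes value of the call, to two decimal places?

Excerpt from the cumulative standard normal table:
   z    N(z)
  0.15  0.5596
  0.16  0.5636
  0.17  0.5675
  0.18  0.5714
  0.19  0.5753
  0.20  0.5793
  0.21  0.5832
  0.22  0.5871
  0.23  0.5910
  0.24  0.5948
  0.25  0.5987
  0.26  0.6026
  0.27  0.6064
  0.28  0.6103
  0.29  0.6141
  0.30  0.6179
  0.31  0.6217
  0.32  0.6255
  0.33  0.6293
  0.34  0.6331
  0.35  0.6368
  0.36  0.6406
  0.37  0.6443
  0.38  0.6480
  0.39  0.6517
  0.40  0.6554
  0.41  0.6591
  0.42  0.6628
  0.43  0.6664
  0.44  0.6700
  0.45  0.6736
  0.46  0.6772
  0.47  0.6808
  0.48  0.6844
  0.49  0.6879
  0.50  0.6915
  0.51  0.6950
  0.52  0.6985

T = 1.25;  σ√T = 0.3130
d₁ = [ln(260/240) + (0.021 + 0.28²/2)·1.25] / 0.3130 = [0.0800 + 0.0753] / 0.3130 = 0.4961 → 0.50
d₂ = d₁ − σ√T = 0.4961 − 0.3130 = 0.1830 → 0.18
exp(−rT) = exp(−0.021·1.25) = 0.9741
C = 260·N(0.50) − 240·0.9741·N(0.18) = 260·0.6915 − 240·0.9741·0.5714 = 179.7900 − 133.5842 = 46.2058

46.21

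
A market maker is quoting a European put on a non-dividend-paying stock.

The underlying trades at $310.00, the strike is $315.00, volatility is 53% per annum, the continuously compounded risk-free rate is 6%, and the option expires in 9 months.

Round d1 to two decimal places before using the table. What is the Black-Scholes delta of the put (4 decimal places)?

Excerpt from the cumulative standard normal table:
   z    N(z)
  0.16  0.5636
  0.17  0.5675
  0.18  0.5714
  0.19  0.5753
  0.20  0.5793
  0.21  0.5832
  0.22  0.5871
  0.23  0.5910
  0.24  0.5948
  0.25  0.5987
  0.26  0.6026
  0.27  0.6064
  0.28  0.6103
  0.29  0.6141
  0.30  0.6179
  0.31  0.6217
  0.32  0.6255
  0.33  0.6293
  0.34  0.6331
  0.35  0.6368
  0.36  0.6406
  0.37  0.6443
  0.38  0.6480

σ√T = 0.53·√0.75 = 0.4590
d₁ = [ln(310/315) + (0.06 + ½·0.53²)·0.75] / (σ√T) = (-0.0160 + 0.1503) / 0.4590 = 0.2927 which rounds to 0.29
N(d₁) = N(0.29) = 0.6141
Δ_put = N(d₁) − 1 = 0.6141 − 1 = -0.3859

-0.3859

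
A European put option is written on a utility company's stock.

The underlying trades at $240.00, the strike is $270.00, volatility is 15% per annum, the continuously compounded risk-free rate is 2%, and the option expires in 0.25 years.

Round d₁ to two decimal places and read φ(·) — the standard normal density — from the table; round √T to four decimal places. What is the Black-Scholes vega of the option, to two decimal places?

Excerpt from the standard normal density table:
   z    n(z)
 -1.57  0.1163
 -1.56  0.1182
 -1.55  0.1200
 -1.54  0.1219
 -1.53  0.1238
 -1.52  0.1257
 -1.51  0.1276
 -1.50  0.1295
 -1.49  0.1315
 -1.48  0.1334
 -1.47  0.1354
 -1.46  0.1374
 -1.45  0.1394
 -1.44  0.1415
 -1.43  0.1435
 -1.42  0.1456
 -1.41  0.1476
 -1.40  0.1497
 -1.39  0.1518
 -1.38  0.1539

16.25

σ√T = 0.15 × 0.5000 = 0.0750
ln(S/K) + (r + σ²/2)T = ln(240/270) + (0.02 + 0.15²/2)·0.25 = -0.1178 + 0.0078 = -0.1100
d₁ = -0.1100 / 0.0750 = -1.4663 → -1.47
√T = √0.25 = 0.5000
φ(d₁) = φ(-1.47) = 0.1354
vega = S·φ(d₁)·√T = 240·0.1354·0.5000 = 16.2480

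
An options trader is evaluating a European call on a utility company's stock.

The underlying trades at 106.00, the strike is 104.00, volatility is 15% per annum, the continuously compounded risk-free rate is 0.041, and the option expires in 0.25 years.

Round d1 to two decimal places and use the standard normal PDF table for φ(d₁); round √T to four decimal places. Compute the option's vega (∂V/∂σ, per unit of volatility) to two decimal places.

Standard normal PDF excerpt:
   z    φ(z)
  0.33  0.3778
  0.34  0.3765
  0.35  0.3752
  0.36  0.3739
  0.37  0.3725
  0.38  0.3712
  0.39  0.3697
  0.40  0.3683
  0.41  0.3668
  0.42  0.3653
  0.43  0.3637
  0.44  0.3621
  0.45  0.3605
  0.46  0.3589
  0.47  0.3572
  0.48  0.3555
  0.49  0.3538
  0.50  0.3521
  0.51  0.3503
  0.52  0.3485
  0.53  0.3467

19.28

σ√T = 0.15 × 0.5000 = 0.0750
d₁ = [ln(106/104) + (0.041 + ½·0.15²)·0.25] / (σ√T) = (0.0190 + 0.0131) / 0.0750 = 0.4281 ≈ 0.43
√T = √0.25 = 0.5000
φ(d₁) = φ(0.43) = 0.3637
vega = S·φ(d₁)·√T = 106·0.3637·0.5000 = 19.2761
(The put has the same vega.)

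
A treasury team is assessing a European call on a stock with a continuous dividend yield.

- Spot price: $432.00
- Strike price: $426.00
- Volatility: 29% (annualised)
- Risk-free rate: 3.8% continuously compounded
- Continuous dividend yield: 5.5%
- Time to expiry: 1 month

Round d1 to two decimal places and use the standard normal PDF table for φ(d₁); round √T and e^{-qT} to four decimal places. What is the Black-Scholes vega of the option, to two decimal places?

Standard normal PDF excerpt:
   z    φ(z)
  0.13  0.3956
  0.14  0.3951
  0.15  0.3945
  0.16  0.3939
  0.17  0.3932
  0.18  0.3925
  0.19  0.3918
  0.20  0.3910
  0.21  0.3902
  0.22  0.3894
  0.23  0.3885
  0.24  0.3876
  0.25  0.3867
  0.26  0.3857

σ√T = 0.29·√0.08333 = 0.0837
d₁ = [ln(432/426) + (0.038 − 0.055 + 0.29²/2)·0.08333] / 0.0837 = [0.0140 + 0.0021] / 0.0837 = 0.1920 ≈ 0.19
√T = √0.08333 = 0.2887
φ(d₁) = φ(0.19) = 0.3918
e^(−qT) = e^(−0.055·0.08333) = 0.9954
vega = S·e^(−qT)·φ(d₁)·√T = 432·0.9954·0.3918·0.2887 = 48.6399
(The put has the same vega.)

48.64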